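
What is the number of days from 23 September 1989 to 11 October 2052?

23029

From September 23, 1989 to September 23, 2052: 63 years, of which 16 contain a Feb 29 — 47×365 + 16×366 = 23011 days.
(2000 is a leap year (divisible by 400).)
September 2052: 30 − 23 = 7 days remain.
October 1–11, 2052: 11 days.
Residual: 18 days.
Total: 23029 days.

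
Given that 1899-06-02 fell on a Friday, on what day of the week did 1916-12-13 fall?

From June 2, 1899 to June 2, 1916: 17 years, of which 4 contain a Feb 29 — 13×365 + 4×366 = 6209 days.
(1900 is not a leap year (divisible by 100 but not 400).)
June 1916: 30 − 2 = 28 days remain.
Then July (31), August (31), September (30), October (31), November (30): 31 + 31 + 30 + 31 + 30 = 153 days.
December 1–13, 1916: 13 days.
Residual: 194 days.
Total: 6403 days.
6403 mod 7 = 5, so 5 days after Friday is Wednesday.

Wednesday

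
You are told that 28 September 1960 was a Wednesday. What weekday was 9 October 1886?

Saturday

Count forward from the earlier date (October 9, 1886) to the later (September 28, 1960):
From October 9, 1886 to October 9, 1959: 73 years, of which 17 contain a Feb 29 — 56×365 + 17×366 = 26662 days.
(1900 is not a leap year (divisible by 100 but not 400).)
October 1959: 31 − 9 = 22 days remain.
Then 10 full months totalling 305 days.
September 1–28, 1960: 28 days.
Residual: 355 days.
Total: 27017 days.
27017 mod 7 = 4, so 4 days before Wednesday is Saturday.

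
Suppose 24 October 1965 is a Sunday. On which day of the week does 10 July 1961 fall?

Count forward from the earlier date (July 10, 1961) to the later (October 24, 1965):
Day-of-year of July 10, 1961: 191.
Day-of-year of October 24, 1965: 297.
1961 has 365 days, so 365 − 191 = 174 days remain in 1961.
Full years: 1962: 365; 1963: 365; 1964: 366. Sum = 1096.
Total: 174 + 1096 + 297 = 1567 days.
1567 mod 7 = 6, so 6 days before Sunday is Monday.

Monday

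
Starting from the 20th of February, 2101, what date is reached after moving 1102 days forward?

the 27th of February, 2104

Count 1102 days after February 20, 2101:
Day-of-year of February 20, 2101: 51.
Day-of-year of February 27, 2104: 58.
2101 has 365 days, so 365 − 51 = 314 days remain in 2101.
Full years: 2102: 365; 2103: 365. Sum = 730.
Total: 314 + 730 + 58 = 1102 days.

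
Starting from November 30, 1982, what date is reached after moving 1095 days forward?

November 29, 1985

Count 1095 days after November 30, 1982:
Day-of-year of November 30, 1982: 334.
Day-of-year of November 29, 1985: 333.
1982 has 365 days, so 365 − 334 = 31 days remain in 1982.
Full years: 1983: 365; 1984: 366. Sum = 731.
Total: 31 + 731 + 333 = 1095 days.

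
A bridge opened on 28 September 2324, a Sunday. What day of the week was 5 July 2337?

Day-of-year of September 28, 2324: 272.
Day-of-year of July 5, 2337: 186.
2324 has 366 days, so 366 − 272 = 94 days remain in 2324.
Full years 2325–2336: 9 common + 3 leap = 9×365 + 3×366 = 4383 days.
Total: 94 + 4383 + 186 = 4663 days.
4663 mod 7 = 1, so 1 day after Sunday is Monday.

Monday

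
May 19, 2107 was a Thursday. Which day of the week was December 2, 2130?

Saturday

Day-of-year of May 19, 2107: 139.
Day-of-year of December 2, 2130: 336.
2107 has 365 days, so 365 − 139 = 226 days remain in 2107.
Full years 2108–2129: 16 common + 6 leap = 16×365 + 6×366 = 8036 days.
Total: 226 + 8036 + 336 = 8598 days.
8598 mod 7 = 2, so 2 days after Thursday is Saturday.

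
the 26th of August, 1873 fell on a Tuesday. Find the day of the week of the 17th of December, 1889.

Tuesday

From August 26, 1873 to August 26, 1889: 16 years, of which 4 contain a Feb 29 — 12×365 + 4×366 = 5844 days.
August 1889: 31 − 26 = 5 days remain.
Then September (30), October (31), November (30): 30 + 31 + 30 = 91 days.
December 1–17, 1889: 17 days.
Residual: 113 days.
Total: 5957 days.
5957 is a multiple of 7, so the 17th of December, 1889 falls on the same weekday: Tuesday.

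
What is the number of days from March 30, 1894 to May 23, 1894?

54

March 1894: 31 − 30 = 1 day remains.
Then April (30): 30 days.
May 1–23, 1894: 23 days.
Total: 1 + 30 + 23 = 54 days.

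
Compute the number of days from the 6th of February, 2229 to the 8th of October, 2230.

609

February 2229: 28 − 6 = 22 days remain (2229 is not a leap year, so February has 28 days).
Then 19 full months totalling 579 days.
October 1–8, 2230: 8 days.
Total: 22 + 579 + 8 = 609 days.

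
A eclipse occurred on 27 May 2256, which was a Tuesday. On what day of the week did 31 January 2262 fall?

May 27, 2256 → May 27, 2257: 365 days.
May 27, 2257 → May 27, 2258: 365 days.
May 27, 2258 → May 27, 2259: 365 days.
May 27, 2259 → May 27, 2260: 366 days (2260 is a leap year).
May 27, 2260 → May 27, 2261: 365 days.
May 2261: 31 − 27 = 4 days remain.
Then June (30), July (31), August (31), September (30), October (31), November (30), December (31): 30 + 31 + 31 + 30 + 31 + 30 + 31 = 214 days.
January 1–31, 2262: 31 days.
Residual: 249 days.
Total: 2075 days.
2075 mod 7 = 3, so 3 days after Tuesday is Friday.

Friday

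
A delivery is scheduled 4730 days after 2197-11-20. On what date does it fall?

2210-11-03

Count 4730 days after November 20, 2197:
From November 20, 2197 to November 20, 2209: 12 years, of which 2 contain a Feb 29 — 10×365 + 2×366 = 4382 days.
(2200 is not a leap year (divisible by 100 but not 400).)
November 2209: 30 − 20 = 10 days remain.
Then 11 full months totalling 335 days.
November 1–3, 2210: 3 days.
Residual: 348 days.
Total: 4730 days.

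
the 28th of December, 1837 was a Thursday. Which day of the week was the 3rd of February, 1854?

Friday

Day-of-year of December 28, 1837: 362.
Day-of-year of February 3, 1854: 34.
1837 has 365 days, so 365 − 362 = 3 days remain in 1837.
Full years 1838–1853: 12 common + 4 leap = 12×365 + 4×366 = 5844 days.
Total: 3 + 5844 + 34 = 5881 days.
5881 mod 7 = 1, so 1 day after Thursday is Friday.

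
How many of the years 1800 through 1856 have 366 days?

14

Years divisible by 4: 1800, 1804, …, 1856 — 15 in all.
Of these, 1800 is divisible by 100 but not 400, so not leap.
Leap years: 15 − 1 = 14.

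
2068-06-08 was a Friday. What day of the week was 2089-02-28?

Monday

Day-of-year of June 8, 2068: 160.
Day-of-year of February 28, 2089: 59.
2068 has 366 days, so 366 − 160 = 206 days remain in 2068.
Full years 2069–2088: 15 common + 5 leap = 15×365 + 5×366 = 7305 days.
Total: 206 + 7305 + 59 = 7570 days.
7570 mod 7 = 3, so 3 days after Friday is Monday.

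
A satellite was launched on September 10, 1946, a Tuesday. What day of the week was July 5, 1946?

Count forward from the earlier date (July 5, 1946) to the later (September 10, 1946):
July 1946: 31 − 5 = 26 days remain.
Then August (31): 31 days.
September 1–10, 1946: 10 days.
Total: 26 + 31 + 10 = 67 days.
67 mod 7 = 4, so 4 days before Tuesday is Friday.

Friday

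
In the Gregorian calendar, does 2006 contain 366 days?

No

2006 is not a leap year.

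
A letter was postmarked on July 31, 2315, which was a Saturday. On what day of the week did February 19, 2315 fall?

Friday

Count forward from the earlier date (February 19, 2315) to the later (July 31, 2315):
February 2315: 28 − 19 = 9 days remain (2315 is not a leap year, so February has 28 days).
Then March (31), April (30), May (31), June (30): 31 + 30 + 31 + 30 = 122 days.
July 1–31, 2315: 31 days.
Total: 9 + 122 + 31 = 162 days.
162 mod 7 = 1, so 1 day before Saturday is Friday.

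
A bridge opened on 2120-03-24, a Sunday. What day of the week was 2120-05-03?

March 2120: 31 − 24 = 7 days remain.
Then April (30): 30 days.
May 1–3, 2120: 3 days.
Total: 7 + 30 + 3 = 40 days.
40 mod 7 = 5, so 5 days after Sunday is Friday.

Friday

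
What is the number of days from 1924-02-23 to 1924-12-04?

285

February 1924: 29 − 23 = 6 days remain (1924 is a leap year, so February has 29 days).
Then 9 full months totalling 275 days.
December 1–4, 1924: 4 days.
Total: 6 + 275 + 4 = 285 days.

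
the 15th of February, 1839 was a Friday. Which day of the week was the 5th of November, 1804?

Monday

Count forward from the earlier date (November 5, 1804) to the later (February 15, 1839):
From November 5, 1804 to November 5, 1838: 34 years, of which 8 contain a Feb 29 — 26×365 + 8×366 = 12418 days.
November 1838: 30 − 5 = 25 days remain.
Then December (31), January (31): 31 + 31 = 62 days.
February 1–15, 1839: 15 days (1839 is not a leap year).
Residual: 102 days.
Total: 12520 days.
12520 mod 7 = 4, so 4 days before Friday is Monday.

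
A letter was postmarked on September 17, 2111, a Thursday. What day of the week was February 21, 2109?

Count forward from the earlier date (February 21, 2109) to the later (September 17, 2111):
February 21, 2109 → February 21, 2110: 365 days.
February 21, 2110 → February 21, 2111: 365 days.
February 2111: 28 − 21 = 7 days remain (2111 is not a leap year, so February has 28 days).
Then March (31), April (30), May (31), June (30), July (31), August (31): 31 + 30 + 31 + 30 + 31 + 31 = 184 days.
September 1–17, 2111: 17 days.
Residual: 208 days.
Total: 938 days.
938 is a multiple of 7, so February 21, 2109 falls on the same weekday: Thursday.

Thursday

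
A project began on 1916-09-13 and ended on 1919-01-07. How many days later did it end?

Day-of-year of September 13, 1916: 257.
Day-of-year of January 7, 1919: 7.
1916 has 366 days, so 366 − 257 = 109 days remain in 1916.
Full years: 1917: 365; 1918: 365. Sum = 730.
Total: 109 + 730 + 7 = 846 days.

846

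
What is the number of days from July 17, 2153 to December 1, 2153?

137

July 2153: 31 − 17 = 14 days remain.
Then August (31), September (30), October (31), November (30): 31 + 30 + 31 + 30 = 122 days.
December 1, 2153: 1 day.
Total: 14 + 122 + 1 = 137 days.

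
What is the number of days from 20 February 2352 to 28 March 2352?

February 2352: 29 − 20 = 9 days remain (2352 is a leap year, so February has 29 days).
March 1–28, 2352: 28 days.
Total: 9 + 28 = 37 days.

37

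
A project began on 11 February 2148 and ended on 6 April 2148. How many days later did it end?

February 2148: 29 − 11 = 18 days remain (2148 is a leap year, so February has 29 days).
Then March (31): 31 days.
April 1–6, 2148: 6 days.
Total: 18 + 31 + 6 = 55 days.

55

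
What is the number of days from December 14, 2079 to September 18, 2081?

December 14, 2079 → December 14, 2080: 366 days (2080 is a leap year).
December 2080: 31 − 14 = 17 days remain.
Then January (31), February 2081 (28), March (31), April (30), May (31), June (30), July (31), August (31): 31 + 28 + 31 + 30 + 31 + 30 + 31 + 31 = 243 days.
September 1–18, 2081: 18 days.
Residual: 278 days.
Total: 644 days.

644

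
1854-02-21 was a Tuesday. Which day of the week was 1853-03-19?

Count forward from the earlier date (March 19, 1853) to the later (February 21, 1854):
March 1853: 31 − 19 = 12 days remain.
Then 10 full months totalling 306 days.
February 1–21, 1854: 21 days (1854 is not a leap year).
Residual: 339 days.
Total: 339 days.
339 mod 7 = 3, so 3 days before Tuesday is Saturday.

Saturday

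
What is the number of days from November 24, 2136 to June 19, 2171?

12625

From November 24, 2136 to November 24, 2170: 34 years, of which 8 contain a Feb 29 — 26×365 + 8×366 = 12418 days.
November 2170: 30 − 24 = 6 days remain.
Then December (31), January (31), February 2171 (28), March (31), April (30), May (31): 31 + 31 + 28 + 31 + 30 + 31 = 182 days.
June 1–19, 2171: 19 days.
Residual: 207 days.
Total: 12625 days.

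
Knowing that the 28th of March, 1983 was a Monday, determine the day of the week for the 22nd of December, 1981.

Tuesday

Count forward from the earlier date (December 22, 1981) to the later (March 28, 1983):
Day-of-year of December 22, 1981: 356.
Day-of-year of March 28, 1983: 87.
1981 has 365 days, so 365 − 356 = 9 days remain in 1981.
Full years: 1982: 365. Sum = 365.
Total: 9 + 365 + 87 = 461 days.
461 mod 7 = 6, so 6 days before Monday is Tuesday.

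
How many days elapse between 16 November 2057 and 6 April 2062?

1602

Day-of-year of November 16, 2057: 320.
Day-of-year of April 6, 2062: 96.
2057 has 365 days, so 365 − 320 = 45 days remain in 2057.
Full years: 2058: 365; 2059: 365; 2060: 366; 2061: 365. Sum = 1461.
Total: 45 + 1461 + 96 = 1602 days.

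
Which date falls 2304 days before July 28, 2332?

April 7, 2326

Count 2304 days before July 28, 2332:
April 7, 2326 → April 7, 2327: 365 days.
April 7, 2327 → April 7, 2328: 366 days (2328 is a leap year).
April 7, 2328 → April 7, 2329: 365 days.
April 7, 2329 → April 7, 2330: 365 days.
April 7, 2330 → April 7, 2331: 365 days.
April 7, 2331 → April 7, 2332: 366 days (2332 is a leap year).
April 2332: 30 − 7 = 23 days remain.
Then May (31), June (30): 31 + 30 = 61 days.
July 1–28, 2332: 28 days.
Residual: 112 days.
Total: 2304 days.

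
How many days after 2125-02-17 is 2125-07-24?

February 2125: 28 − 17 = 11 days remain (2125 is not a leap year, so February has 28 days).
Then March (31), April (30), May (31), June (30): 31 + 30 + 31 + 30 = 122 days.
July 1–24, 2125: 24 days.
Total: 11 + 122 + 24 = 157 days.

157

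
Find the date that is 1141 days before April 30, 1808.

March 16, 1805

Count 1141 days before April 30, 1808:
Day-of-year of March 16, 1805: 75.
Day-of-year of April 30, 1808: 121.
1805 has 365 days, so 365 − 75 = 290 days remain in 1805.
Full years: 1806: 365; 1807: 365. Sum = 730.
Total: 290 + 730 + 121 = 1141 days.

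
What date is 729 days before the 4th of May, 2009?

the 6th of May, 2007

Count 729 days before May 4, 2009:
May 2007: 31 − 6 = 25 days remain.
Then 23 full months totalling 700 days.
May 1–4, 2009: 4 days.
Total: 25 + 700 + 4 = 729 days.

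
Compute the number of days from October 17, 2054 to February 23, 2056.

494

October 2054: 31 − 17 = 14 days remain.
Then 15 full months totalling 457 days.
February 1–23, 2056: 23 days (2056 is a leap year).
Total: 14 + 457 + 23 = 494 days.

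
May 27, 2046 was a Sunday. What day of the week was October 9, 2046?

May 2046: 31 − 27 = 4 days remain.
Then June (30), July (31), August (31), September (30): 30 + 31 + 31 + 30 = 122 days.
October 1–9, 2046: 9 days.
Total: 4 + 122 + 9 = 135 days.
135 mod 7 = 2, so 2 days after Sunday is Tuesday.

Tuesday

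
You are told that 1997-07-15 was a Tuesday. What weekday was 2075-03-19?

Tuesday

From July 15, 1997 to July 15, 2074: 77 years, of which 19 contain a Feb 29 — 58×365 + 19×366 = 28124 days.
(2000 is a leap year (divisible by 400).)
July 2074: 31 − 15 = 16 days remain.
Then August (31), September (30), October (31), November (30), December (31), January (31), February 2075 (28): 31 + 30 + 31 + 30 + 31 + 31 + 28 = 212 days.
March 1–19, 2075: 19 days.
Residual: 247 days.
Total: 28371 days.
28371 is a multiple of 7, so 2075-03-19 falls on the same weekday: Tuesday.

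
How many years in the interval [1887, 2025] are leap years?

34

Years divisible by 4: 1888, 1892, …, 2024 — 35 in all.
Of these, 1900 is divisible by 100 but not 400, so not leap.
2000 is divisible by 400, so still leap.
Leap years: 35 − 1 = 34.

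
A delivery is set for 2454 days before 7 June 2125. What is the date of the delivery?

18 September 2118

Count 2454 days before June 7, 2125:
Day-of-year of September 18, 2118: 261.
Day-of-year of June 7, 2125: 158.
2118 has 365 days, so 365 − 261 = 104 days remain in 2118.
Full years: 2119: 365; 2120: 366; 2121: 365; 2122: 365; 2123: 365; 2124: 366. Sum = 2192.
Total: 104 + 2192 + 158 = 2454 days.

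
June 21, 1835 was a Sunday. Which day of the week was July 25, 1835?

Saturday

June 1835: 30 − 21 = 9 days remain.
July 1–25, 1835: 25 days.
Total: 9 + 25 = 34 days.
34 mod 7 = 6, so 6 days after Sunday is Saturday.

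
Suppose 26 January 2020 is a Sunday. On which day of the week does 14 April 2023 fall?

Friday

Day-of-year of January 26, 2020: 26.
Day-of-year of April 14, 2023: 104.
2020 has 366 days, so 366 − 26 = 340 days remain in 2020.
Full years: 2021: 365; 2022: 365. Sum = 730.
Total: 340 + 730 + 104 = 1174 days.
1174 mod 7 = 5, so 5 days after Sunday is Friday.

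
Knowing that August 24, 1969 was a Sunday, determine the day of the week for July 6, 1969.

Sunday

Count forward from the earlier date (July 6, 1969) to the later (August 24, 1969):
July 1969: 31 − 6 = 25 days remain.
August 1–24, 1969: 24 days.
Total: 25 + 24 = 49 days.
49 is a multiple of 7, so July 6, 1969 falls on the same weekday: Sunday.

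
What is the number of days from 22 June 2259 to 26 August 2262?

Day-of-year of June 22, 2259: 173.
Day-of-year of August 26, 2262: 238.
2259 has 365 days, so 365 − 173 = 192 days remain in 2259.
Full years: 2260: 366; 2261: 365. Sum = 731.
Total: 192 + 731 + 238 = 1161 days.

1161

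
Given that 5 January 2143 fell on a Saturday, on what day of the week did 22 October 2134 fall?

Friday

Count forward from the earlier date (October 22, 2134) to the later (January 5, 2143):
From October 22, 2134 to October 22, 2142: 8 years, of which 2 contain a Feb 29 — 6×365 + 2×366 = 2922 days.
October 2142: 31 − 22 = 9 days remain.
Then November (30), December (31): 30 + 31 = 61 days.
January 1–5, 2143: 5 days.
Residual: 75 days.
Total: 2997 days.
2997 mod 7 = 1, so 1 day before Saturday is Friday.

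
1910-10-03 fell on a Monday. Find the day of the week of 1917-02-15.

Day-of-year of October 3, 1910: 276.
Day-of-year of February 15, 1917: 46.
1910 has 365 days, so 365 − 276 = 89 days remain in 1910.
Full years: 1911: 365; 1912: 366; 1913: 365; 1914: 365; 1915: 365; 1916: 366. Sum = 2192.
Total: 89 + 2192 + 46 = 2327 days.
2327 mod 7 = 3, so 3 days after Monday is Thursday.

Thursday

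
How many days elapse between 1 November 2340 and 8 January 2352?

Day-of-year of November 1, 2340: 306.
Day-of-year of January 8, 2352: 8.
2340 has 366 days, so 366 − 306 = 60 days remain in 2340.
Full years 2341–2351: 9 common + 2 leap = 9×365 + 2×366 = 4017 days.
Total: 60 + 4017 + 8 = 4085 days.

4085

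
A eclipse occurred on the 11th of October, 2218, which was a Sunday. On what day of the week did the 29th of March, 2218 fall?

Sunday

Count forward from the earlier date (March 29, 2218) to the later (October 11, 2218):
March 2218: 31 − 29 = 2 days remain.
Then April (30), May (31), June (30), July (31), August (31), September (30): 30 + 31 + 30 + 31 + 31 + 30 = 183 days.
October 1–11, 2218: 11 days.
Total: 2 + 183 + 11 = 196 days.
196 is a multiple of 7, so the 29th of March, 2218 falls on the same weekday: Sunday.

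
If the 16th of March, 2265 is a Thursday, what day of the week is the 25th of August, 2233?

Sunday

Count forward from the earlier date (August 25, 2233) to the later (March 16, 2265):
From August 25, 2233 to August 25, 2264: 31 years, of which 8 contain a Feb 29 — 23×365 + 8×366 = 11323 days.
August 2264: 31 − 25 = 6 days remain.
Then September (30), October (31), November (30), December (31), January (31), February 2265 (28): 30 + 31 + 30 + 31 + 31 + 28 = 181 days.
March 1–16, 2265: 16 days.
Residual: 203 days.
Total: 11526 days.
11526 mod 7 = 4, so 4 days before Thursday is Sunday.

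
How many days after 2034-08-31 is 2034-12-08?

August 2034: 31 − 31 = 0 days remain.
Then September (30), October (31), November (30): 30 + 31 + 30 = 91 days.
December 1–8, 2034: 8 days.
Total: 0 + 91 + 8 = 99 days.

99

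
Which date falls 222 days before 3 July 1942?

23 November 1941

Count 222 days before July 3, 1942:
Day-of-year of November 23, 1941: 327.
Day-of-year of July 3, 1942: 184.
1941 has 365 days, so 365 − 327 = 38 days remain in 1941.
Total: 38 + 184 = 222 days.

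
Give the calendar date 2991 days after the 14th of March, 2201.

the 22nd of May, 2209

Count 2991 days after March 14, 2201:
From March 14, 2201 to March 14, 2209: 8 years, of which 2 contain a Feb 29 — 6×365 + 2×366 = 2922 days.
March 2209: 31 − 14 = 17 days remain.
Then April (30): 30 days.
May 1–22, 2209: 22 days.
Residual: 69 days.
Total: 2991 days.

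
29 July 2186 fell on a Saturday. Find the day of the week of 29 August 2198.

Day-of-year of July 29, 2186: 210.
Day-of-year of August 29, 2198: 241.
2186 has 365 days, so 365 − 210 = 155 days remain in 2186.
Full years 2187–2197: 8 common + 3 leap = 8×365 + 3×366 = 4018 days.
Total: 155 + 4018 + 241 = 4414 days.
4414 mod 7 = 4, so 4 days after Saturday is Wednesday.

Wednesday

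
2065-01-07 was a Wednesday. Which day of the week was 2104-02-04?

Monday

From January 7, 2065 to January 7, 2104: 39 years, of which 8 contain a Feb 29 — 31×365 + 8×366 = 14243 days.
(2100 is not a leap year (divisible by 100 but not 400).)
January 2104: 31 − 7 = 24 days remain.
February 1–4, 2104: 4 days (2104 is a leap year).
Residual: 28 days.
Total: 14271 days.
14271 mod 7 = 5, so 5 days after Wednesday is Monday.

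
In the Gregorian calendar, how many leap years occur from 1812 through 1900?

Years divisible by 4: 1812, 1816, …, 1900 — 23 in all.
Of these, 1900 is divisible by 100 but not 400, so not leap.
Leap years: 23 − 1 = 22.

22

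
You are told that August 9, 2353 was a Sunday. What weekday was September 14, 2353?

Monday

August 2353: 31 − 9 = 22 days remain.
September 1–14, 2353: 14 days.
Total: 22 + 14 = 36 days.
36 mod 7 = 1, so 1 day after Sunday is Monday.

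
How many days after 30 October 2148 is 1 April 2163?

5266

Day-of-year of October 30, 2148: 304.
Day-of-year of April 1, 2163: 91.
2148 has 366 days, so 366 − 304 = 62 days remain in 2148.
Full years 2149–2162: 11 common + 3 leap = 11×365 + 3×366 = 5113 days.
Total: 62 + 5113 + 91 = 5266 days.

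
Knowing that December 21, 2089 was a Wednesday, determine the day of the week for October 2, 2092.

December 21, 2089 → December 21, 2090: 365 days.
December 21, 2090 → December 21, 2091: 365 days.
December 2091: 31 − 21 = 10 days remain.
Then 9 full months totalling 274 days.
October 1–2, 2092: 2 days.
Residual: 286 days.
Total: 1016 days.
1016 mod 7 = 1, so 1 day after Wednesday is Thursday.

Thursday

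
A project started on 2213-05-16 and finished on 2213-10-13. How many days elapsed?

150

May 2213: 31 − 16 = 15 days remain.
Then June (30), July (31), August (31), September (30): 30 + 31 + 31 + 30 = 122 days.
October 1–13, 2213: 13 days.
Total: 15 + 122 + 13 = 150 days.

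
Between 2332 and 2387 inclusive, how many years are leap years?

14

Years divisible by 4: 2332, 2336, …, 2384 — 14 in all.
No century exceptions apply. Count: 14.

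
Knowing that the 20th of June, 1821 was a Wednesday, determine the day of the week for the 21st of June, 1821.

Thursday

Within June 1821: 21 − 20 = 1 day.
1 mod 7 = 1, so 1 day after Wednesday is Thursday.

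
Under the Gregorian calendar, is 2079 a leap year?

No

2079 is not a leap year.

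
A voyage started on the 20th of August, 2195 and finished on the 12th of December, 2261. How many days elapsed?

Day-of-year of August 20, 2195: 232.
Day-of-year of December 12, 2261: 346.
2195 has 365 days, so 365 − 232 = 133 days remain in 2195.
Full years 2196–2260: 49 common + 16 leap = 49×365 + 16×366 = 23741 days.
Total: 133 + 23741 + 346 = 24220 days.

24220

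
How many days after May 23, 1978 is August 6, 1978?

May 1978: 31 − 23 = 8 days remain.
Then June (30), July (31): 30 + 31 = 61 days.
August 1–6, 1978: 6 days.
Total: 8 + 61 + 6 = 75 days.

75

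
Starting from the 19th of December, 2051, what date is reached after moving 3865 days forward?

the 19th of July, 2062

Count 3865 days after December 19, 2051:
From December 19, 2051 to December 19, 2061: 10 years, of which 3 contain a Feb 29 — 7×365 + 3×366 = 3653 days.
December 2061: 31 − 19 = 12 days remain.
Then January (31), February 2062 (28), March (31), April (30), May (31), June (30): 31 + 28 + 31 + 30 + 31 + 30 = 181 days.
July 1–19, 2062: 19 days.
Residual: 212 days.
Total: 3865 days.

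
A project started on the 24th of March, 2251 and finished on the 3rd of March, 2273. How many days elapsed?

8015

Day-of-year of March 24, 2251: 83.
Day-of-year of March 3, 2273: 62.
2251 has 365 days, so 365 − 83 = 282 days remain in 2251.
Full years 2252–2272: 15 common + 6 leap = 15×365 + 6×366 = 7671 days.
Total: 282 + 7671 + 62 = 8015 days.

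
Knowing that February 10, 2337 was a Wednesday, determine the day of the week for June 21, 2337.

Monday

February 2337: 28 − 10 = 18 days remain (2337 is not a leap year, so February has 28 days).
Then March (31), April (30), May (31): 31 + 30 + 31 = 92 days.
June 1–21, 2337: 21 days.
Total: 18 + 92 + 21 = 131 days.
131 mod 7 = 5, so 5 days after Wednesday is Monday.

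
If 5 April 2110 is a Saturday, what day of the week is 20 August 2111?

April 5, 2110 → April 5, 2111: 365 days.
April 2111: 30 − 5 = 25 days remain.
Then May (31), June (30), July (31): 31 + 30 + 31 = 92 days.
August 1–20, 2111: 20 days.
Residual: 137 days.
Total: 502 days.
502 mod 7 = 5, so 5 days after Saturday is Thursday.

Thursday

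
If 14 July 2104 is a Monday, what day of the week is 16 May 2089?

Count forward from the earlier date (May 16, 2089) to the later (July 14, 2104):
Day-of-year of May 16, 2089: 136.
Day-of-year of July 14, 2104: 196.
2089 has 365 days, so 365 − 136 = 229 days remain in 2089.
Full years 2090–2103: 12 common + 2 leap = 12×365 + 2×366 = 5112 days.
Total: 229 + 5112 + 196 = 5537 days.
5537 is a multiple of 7, so 16 May 2089 falls on the same weekday: Monday.

Monday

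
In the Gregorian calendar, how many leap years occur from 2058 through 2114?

13

Years divisible by 4: 2060, 2064, …, 2112 — 14 in all.
Of these, 2100 is divisible by 100 but not 400, so not leap.
Leap years: 14 − 1 = 13.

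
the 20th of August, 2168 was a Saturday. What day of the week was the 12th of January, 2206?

Sunday

Day-of-year of August 20, 2168: 233.
Day-of-year of January 12, 2206: 12.
2168 has 366 days, so 366 − 233 = 133 days remain in 2168.
Full years 2169–2205: 29 common + 8 leap = 29×365 + 8×366 = 13513 days.
Total: 133 + 13513 + 12 = 13658 days.
13658 mod 7 = 1, so 1 day after Saturday is Sunday.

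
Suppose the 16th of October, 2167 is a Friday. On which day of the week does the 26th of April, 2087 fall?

Saturday

Count forward from the earlier date (April 26, 2087) to the later (October 16, 2167):
Day-of-year of April 26, 2087: 116.
Day-of-year of October 16, 2167: 289.
2087 has 365 days, so 365 − 116 = 249 days remain in 2087.
Full years 2088–2166: 60 common + 19 leap = 60×365 + 19×366 = 28854 days.
Total: 249 + 28854 + 289 = 29392 days.
29392 mod 7 = 6, so 6 days before Friday is Saturday.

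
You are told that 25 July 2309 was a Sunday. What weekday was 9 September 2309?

Thursday

July 2309: 31 − 25 = 6 days remain.
Then August (31): 31 days.
September 1–9, 2309: 9 days.
Total: 6 + 31 + 9 = 46 days.
46 mod 7 = 4, so 4 days after Sunday is Thursday.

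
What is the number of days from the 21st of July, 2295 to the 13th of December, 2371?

27903

From July 21, 2295 to July 21, 2371: 76 years, of which 18 contain a Feb 29 — 58×365 + 18×366 = 27758 days.
(2300 is not a leap year (divisible by 100 but not 400).)
July 2371: 31 − 21 = 10 days remain.
Then August (31), September (30), October (31), November (30): 31 + 30 + 31 + 30 = 122 days.
December 1–13, 2371: 13 days.
Residual: 145 days.
Total: 27903 days.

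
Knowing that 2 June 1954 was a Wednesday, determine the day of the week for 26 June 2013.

Wednesday

Day-of-year of June 2, 1954: 153.
Day-of-year of June 26, 2013: 177.
1954 has 365 days, so 365 − 153 = 212 days remain in 1954.
Full years 1955–2012: 43 common + 15 leap = 43×365 + 15×366 = 21185 days.
Total: 212 + 21185 + 177 = 21574 days.
21574 is a multiple of 7, so 26 June 2013 falls on the same weekday: Wednesday.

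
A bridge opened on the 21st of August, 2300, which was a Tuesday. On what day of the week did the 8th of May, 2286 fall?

Saturday

Count forward from the earlier date (May 8, 2286) to the later (August 21, 2300):
Day-of-year of May 8, 2286: 128.
Day-of-year of August 21, 2300: 233.
2286 has 365 days, so 365 − 128 = 237 days remain in 2286.
Full years 2287–2299: 10 common + 3 leap = 10×365 + 3×366 = 4748 days.
Total: 237 + 4748 + 233 = 5218 days.
5218 mod 7 = 3, so 3 days before Tuesday is Saturday.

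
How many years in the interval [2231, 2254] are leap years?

6

Years divisible by 4 in [2231, 2254]: 2232, 2236, 2240, 2244, 2248, 2252.
No century exceptions apply. Count: 6.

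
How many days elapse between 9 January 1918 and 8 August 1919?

Day-of-year of January 9, 1918: 9.
Day-of-year of August 8, 1919: 220.
1918 has 365 days, so 365 − 9 = 356 days remain in 1918.
Total: 356 + 220 = 576 days.

576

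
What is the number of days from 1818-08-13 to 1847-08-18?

10597

Day-of-year of August 13, 1818: 225.
Day-of-year of August 18, 1847: 230.
1818 has 365 days, so 365 − 225 = 140 days remain in 1818.
Full years 1819–1846: 21 common + 7 leap = 21×365 + 7×366 = 10227 days.
Total: 140 + 10227 + 230 = 10597 days.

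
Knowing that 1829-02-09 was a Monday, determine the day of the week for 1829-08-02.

Sunday

February 1829: 28 − 9 = 19 days remain (1829 is not a leap year, so February has 28 days).
Then March (31), April (30), May (31), June (30), July (31): 31 + 30 + 31 + 30 + 31 = 153 days.
August 1–2, 1829: 2 days.
Total: 19 + 153 + 2 = 174 days.
174 mod 7 = 6, so 6 days after Monday is Sunday.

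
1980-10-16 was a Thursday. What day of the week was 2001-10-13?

Saturday

Day-of-year of October 16, 1980: 290.
Day-of-year of October 13, 2001: 286.
1980 has 366 days, so 366 − 290 = 76 days remain in 1980.
Full years 1981–2000: 15 common + 5 leap = 15×365 + 5×366 = 7305 days.
Total: 76 + 7305 + 286 = 7667 days.
7667 mod 7 = 2, so 2 days after Thursday is Saturday.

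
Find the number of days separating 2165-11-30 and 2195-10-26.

From November 30, 2165 to November 30, 2194: 29 years, of which 7 contain a Feb 29 — 22×365 + 7×366 = 10592 days.
November 2194: 30 − 30 = 0 days remain.
Then 10 full months totalling 304 days.
October 1–26, 2195: 26 days.
Residual: 330 days.
Total: 10922 days.

10922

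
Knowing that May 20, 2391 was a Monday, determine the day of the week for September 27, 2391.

May 2391: 31 − 20 = 11 days remain.
Then June (30), July (31), August (31): 30 + 31 + 31 = 92 days.
September 1–27, 2391: 27 days.
Total: 11 + 92 + 27 = 130 days.
130 mod 7 = 4, so 4 days after Monday is Friday.

Friday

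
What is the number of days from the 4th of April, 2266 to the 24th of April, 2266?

20

Within April 2266: 24 − 4 = 20 days.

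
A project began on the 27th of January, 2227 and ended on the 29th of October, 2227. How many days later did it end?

275

January 2227: 31 − 27 = 4 days remain.
Then February 2227 (28), March (31), April (30), May (31), June (30), July (31), August (31), September (30): 28 + 31 + 30 + 31 + 30 + 31 + 31 + 30 = 242 days.
October 1–29, 2227: 29 days.
Total: 4 + 242 + 29 = 275 days.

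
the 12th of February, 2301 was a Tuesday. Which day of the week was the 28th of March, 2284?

Count forward from the earlier date (March 28, 2284) to the later (February 12, 2301):
Day-of-year of March 28, 2284: 88.
Day-of-year of February 12, 2301: 43.
2284 has 366 days, so 366 − 88 = 278 days remain in 2284.
Full years 2285–2300: 13 common + 3 leap = 13×365 + 3×366 = 5843 days.
Total: 278 + 5843 + 43 = 6164 days.
6164 mod 7 = 4, so 4 days before Tuesday is Friday.

Friday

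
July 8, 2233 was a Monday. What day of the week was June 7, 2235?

Sunday

July 8, 2233 → July 8, 2234: 365 days.
July 2234: 31 − 8 = 23 days remain.
Then 10 full months totalling 304 days.
June 1–7, 2235: 7 days.
Residual: 334 days.
Total: 699 days.
699 mod 7 = 6, so 6 days after Monday is Sunday.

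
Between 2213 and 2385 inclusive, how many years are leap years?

42

Years divisible by 4: 2216, 2220, …, 2384 — 43 in all.
Of these, 2300 is divisible by 100 but not 400, so not leap.
Leap years: 43 − 1 = 42.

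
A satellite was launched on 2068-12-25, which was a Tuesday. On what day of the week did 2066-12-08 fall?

Count forward from the earlier date (December 8, 2066) to the later (December 25, 2068):
Day-of-year of December 8, 2066: 342.
Day-of-year of December 25, 2068: 360.
2066 has 365 days, so 365 − 342 = 23 days remain in 2066.
Full years: 2067: 365. Sum = 365.
Total: 23 + 365 + 360 = 748 days.
748 mod 7 = 6, so 6 days before Tuesday is Wednesday.

Wednesday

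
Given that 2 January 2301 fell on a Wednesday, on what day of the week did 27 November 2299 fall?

Monday

Count forward from the earlier date (November 27, 2299) to the later (January 2, 2301):
November 27, 2299 → November 27, 2300: 365 days (2300 is not a leap year (divisible by 100 but not 400)).
November 2300: 30 − 27 = 3 days remain.
Then December (31): 31 days.
January 1–2, 2301: 2 days.
Residual: 36 days.
Total: 401 days.
401 mod 7 = 2, so 2 days before Wednesday is Monday.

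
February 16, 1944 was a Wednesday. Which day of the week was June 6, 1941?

Count forward from the earlier date (June 6, 1941) to the later (February 16, 1944):
Day-of-year of June 6, 1941: 157.
Day-of-year of February 16, 1944: 47.
1941 has 365 days, so 365 − 157 = 208 days remain in 1941.
Full years: 1942: 365; 1943: 365. Sum = 730.
Total: 208 + 730 + 47 = 985 days.
985 mod 7 = 5, so 5 days before Wednesday is Friday.

Friday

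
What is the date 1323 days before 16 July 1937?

1 December 1933

Count 1323 days before July 16, 1937:
December 1, 1933 → December 1, 1934: 365 days.
December 1, 1934 → December 1, 1935: 365 days.
December 1, 1935 → December 1, 1936: 366 days (1936 is a leap year).
December 1936: 31 − 1 = 30 days remain.
Then January (31), February 1937 (28), March (31), April (30), May (31), June (30): 31 + 28 + 31 + 30 + 31 + 30 = 181 days.
July 1–16, 1937: 16 days.
Residual: 227 days.
Total: 1323 days.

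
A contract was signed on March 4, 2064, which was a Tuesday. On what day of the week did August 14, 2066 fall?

Day-of-year of March 4, 2064: 64.
Day-of-year of August 14, 2066: 226.
2064 has 366 days, so 366 − 64 = 302 days remain in 2064.
Full years: 2065: 365. Sum = 365.
Total: 302 + 365 + 226 = 893 days.
893 mod 7 = 4, so 4 days after Tuesday is Saturday.

Saturday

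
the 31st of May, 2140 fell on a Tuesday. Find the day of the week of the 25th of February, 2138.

Tuesday

Count forward from the earlier date (February 25, 2138) to the later (May 31, 2140):
Day-of-year of February 25, 2138: 56.
Day-of-year of May 31, 2140: 152.
2138 has 365 days, so 365 − 56 = 309 days remain in 2138.
Full years: 2139: 365. Sum = 365.
Total: 309 + 365 + 152 = 826 days.
826 is a multiple of 7, so the 25th of February, 2138 falls on the same weekday: Tuesday.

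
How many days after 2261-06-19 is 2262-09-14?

June 2261: 30 − 19 = 11 days remain.
Then 14 full months totalling 427 days.
September 1–14, 2262: 14 days.
Total: 11 + 427 + 14 = 452 days.

452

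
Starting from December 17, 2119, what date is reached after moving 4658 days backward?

March 17, 2107

Count 4658 days before December 17, 2119:
From March 17, 2107 to March 17, 2119: 12 years, of which 3 contain a Feb 29 — 9×365 + 3×366 = 4383 days.
March 2119: 31 − 17 = 14 days remain.
Then April (30), May (31), June (30), July (31), August (31), September (30), October (31), November (30): 30 + 31 + 30 + 31 + 31 + 30 + 31 + 30 = 244 days.
December 1–17, 2119: 17 days.
Residual: 275 days.
Total: 4658 days.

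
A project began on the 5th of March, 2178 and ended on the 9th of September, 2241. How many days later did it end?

From March 5, 2178 to March 5, 2241: 63 years, of which 15 contain a Feb 29 — 48×365 + 15×366 = 23010 days.
(2200 is not a leap year (divisible by 100 but not 400).)
March 2241: 31 − 5 = 26 days remain.
Then April (30), May (31), June (30), July (31), August (31): 30 + 31 + 30 + 31 + 31 = 153 days.
September 1–9, 2241: 9 days.
Residual: 188 days.
Total: 23198 days.

23198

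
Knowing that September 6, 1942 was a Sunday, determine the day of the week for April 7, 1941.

Count forward from the earlier date (April 7, 1941) to the later (September 6, 1942):
Day-of-year of April 7, 1941: 97.
Day-of-year of September 6, 1942: 249.
1941 has 365 days, so 365 − 97 = 268 days remain in 1941.
Total: 268 + 249 = 517 days.
517 mod 7 = 6, so 6 days before Sunday is Monday.

Monday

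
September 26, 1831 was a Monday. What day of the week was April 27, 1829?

Count forward from the earlier date (April 27, 1829) to the later (September 26, 1831):
April 27, 1829 → April 27, 1830: 365 days.
April 27, 1830 → April 27, 1831: 365 days.
April 1831: 30 − 27 = 3 days remain.
Then May (31), June (30), July (31), August (31): 31 + 30 + 31 + 31 = 123 days.
September 1–26, 1831: 26 days.
Residual: 152 days.
Total: 882 days.
882 is a multiple of 7, so April 27, 1829 falls on the same weekday: Monday.

Monday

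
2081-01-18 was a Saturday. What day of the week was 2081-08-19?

January 2081: 31 − 18 = 13 days remain.
Then February 2081 (28), March (31), April (30), May (31), June (30), July (31): 28 + 31 + 30 + 31 + 30 + 31 = 181 days.
August 1–19, 2081: 19 days.
Total: 13 + 181 + 19 = 213 days.
213 mod 7 = 3, so 3 days after Saturday is Tuesday.

Tuesday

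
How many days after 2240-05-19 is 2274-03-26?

From May 19, 2240 to May 19, 2273: 33 years, of which 8 contain a Feb 29 — 25×365 + 8×366 = 12053 days.
May 2273: 31 − 19 = 12 days remain.
Then 9 full months totalling 273 days.
March 1–26, 2274: 26 days.
Residual: 311 days.
Total: 12364 days.

12364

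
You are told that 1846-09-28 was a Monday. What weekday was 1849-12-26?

September 28, 1846 → September 28, 1847: 365 days.
September 28, 1847 → September 28, 1848: 366 days (1848 is a leap year).
September 28, 1848 → September 28, 1849: 365 days.
September 1849: 30 − 28 = 2 days remain.
Then October (31), November (30): 31 + 30 = 61 days.
December 1–26, 1849: 26 days.
Residual: 89 days.
Total: 1185 days.
1185 mod 7 = 2, so 2 days after Monday is Wednesday.

Wednesday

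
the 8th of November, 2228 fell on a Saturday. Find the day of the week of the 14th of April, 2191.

Count forward from the earlier date (April 14, 2191) to the later (November 8, 2228):
From April 14, 2191 to April 14, 2228: 37 years, of which 9 contain a Feb 29 — 28×365 + 9×366 = 13514 days.
(2200 is not a leap year (divisible by 100 but not 400).)
April 2228: 30 − 14 = 16 days remain.
Then May (31), June (30), July (31), August (31), September (30), October (31): 31 + 30 + 31 + 31 + 30 + 31 = 184 days.
November 1–8, 2228: 8 days.
Residual: 208 days.
Total: 13722 days.
13722 mod 7 = 2, so 2 days before Saturday is Thursday.

Thursday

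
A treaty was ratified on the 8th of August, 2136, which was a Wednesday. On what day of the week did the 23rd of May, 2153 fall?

Day-of-year of August 8, 2136: 221.
Day-of-year of May 23, 2153: 143.
2136 has 366 days, so 366 − 221 = 145 days remain in 2136.
Full years 2137–2152: 12 common + 4 leap = 12×365 + 4×366 = 5844 days.
Total: 145 + 5844 + 143 = 6132 days.
6132 is a multiple of 7, so the 23rd of May, 2153 falls on the same weekday: Wednesday.

Wednesday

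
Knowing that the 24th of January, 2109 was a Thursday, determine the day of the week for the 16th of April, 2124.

Sunday

From January 24, 2109 to January 24, 2124: 15 years, of which 3 contain a Feb 29 — 12×365 + 3×366 = 5478 days.
January 2124: 31 − 24 = 7 days remain.
Then February 2124 (29), March (31): 29 + 31 = 60 days.
April 1–16, 2124: 16 days.
Residual: 83 days.
Total: 5561 days.
5561 mod 7 = 3, so 3 days after Thursday is Sunday.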